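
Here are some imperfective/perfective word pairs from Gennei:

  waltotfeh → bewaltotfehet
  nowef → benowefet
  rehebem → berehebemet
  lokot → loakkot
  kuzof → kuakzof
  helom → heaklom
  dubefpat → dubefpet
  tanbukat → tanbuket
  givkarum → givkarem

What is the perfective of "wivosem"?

nowef and kuzof both end in -f yet inflect differently (benowefet, kuakzof), so the final letter is not what conditions the rule; the last vowel is.
"wivosem" has last vowel 'e'. The stems whose last vowel is 'e' (waltotfeh → bewaltotfehet, nowef → benowefet, rehebem → berehebemet) add be- … -et around the stem.
So wivosem → bewivosemet.

bewivosemet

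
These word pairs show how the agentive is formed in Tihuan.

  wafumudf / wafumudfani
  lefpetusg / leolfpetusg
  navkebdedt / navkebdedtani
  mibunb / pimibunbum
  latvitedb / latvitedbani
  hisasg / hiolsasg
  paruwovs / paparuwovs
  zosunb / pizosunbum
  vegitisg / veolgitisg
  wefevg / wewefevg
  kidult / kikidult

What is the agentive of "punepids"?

punepidsani

latvitedb and mibunb both end in -b yet inflect differently (latvitedbani, pimibunbum), so the final letter is not what conditions the rule; the second-to-last letter is.
"punepids" has second-to-last letter 'd'. The stems whose second-to-last letter is 'd' (latvitedb → latvitedbani, wafumudf → wafumudfani, navkebdedt → navkebdedtani) add -ani.
So punepids → punepidsani.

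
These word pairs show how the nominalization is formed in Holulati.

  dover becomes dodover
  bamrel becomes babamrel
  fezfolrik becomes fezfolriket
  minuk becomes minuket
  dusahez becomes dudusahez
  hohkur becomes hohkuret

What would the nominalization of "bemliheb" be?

dover and hohkur both end in -r yet inflect differently (dodover, hohkuret), so the final letter is not what conditions the rule; the last vowel is.
"bemliheb" has last vowel 'e'. The stems whose last vowel is 'e' (bamrel → babamrel, dusahez → dudusahez, dover → dodover) repeat the first consonant+vowel as a prefix.
The other pattern: stems whose last vowel is 'i' or 'u' add -et.
So bemliheb → bebemliheb.

bebemliheb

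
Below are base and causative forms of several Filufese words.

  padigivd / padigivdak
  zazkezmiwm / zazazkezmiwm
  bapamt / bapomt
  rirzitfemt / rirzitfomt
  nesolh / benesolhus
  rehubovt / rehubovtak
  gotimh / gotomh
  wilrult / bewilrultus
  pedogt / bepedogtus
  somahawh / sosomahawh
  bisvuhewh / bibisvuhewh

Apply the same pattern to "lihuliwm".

rehubovt and bapamt both end in -t yet inflect differently (rehubovtak, bapomt), so the final letter is not what conditions the rule; the second-to-last letter is.
"lihuliwm" has second-to-last letter 'w'. The stems whose second-to-last letter is 'w' (somahawh → sosomahawh, zazkezmiwm → zazazkezmiwm, bisvuhewh → bibisvuhewh) repeat the first consonant+vowel as a prefix.
The other patterns: stems whose second-to-last letter is 'v' add -ak; stems whose second-to-last letter is 'm' change the last vowel to 'o'; stems whose second-to-last letter is 'g' or 'l' add be- … -us around the stem.
So lihuliwm → lilihuliwm.

lilihuliwm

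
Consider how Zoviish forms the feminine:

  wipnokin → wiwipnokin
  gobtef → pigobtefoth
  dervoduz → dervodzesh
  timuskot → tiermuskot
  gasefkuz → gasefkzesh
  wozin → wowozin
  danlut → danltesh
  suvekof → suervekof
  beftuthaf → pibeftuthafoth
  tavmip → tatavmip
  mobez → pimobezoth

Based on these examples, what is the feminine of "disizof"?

danlut and timuskot both end in -t yet inflect differently (danltesh, tiermuskot), so the final letter is not what conditions the rule; the last vowel is.
"disizof" has last vowel 'o'. The stems whose last vowel is 'o' (timuskot → tiermuskot, suvekof → suervekof) insert -er- after the first vowel.
So disizof → diersizof.

diersizof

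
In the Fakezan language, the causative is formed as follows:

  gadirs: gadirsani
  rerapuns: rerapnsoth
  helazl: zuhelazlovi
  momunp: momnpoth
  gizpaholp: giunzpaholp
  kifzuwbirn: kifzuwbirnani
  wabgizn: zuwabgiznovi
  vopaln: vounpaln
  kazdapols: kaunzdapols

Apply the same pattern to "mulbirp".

mulbirpani

"mulbirp" has second-to-last letter 'r'. The stems whose second-to-last letter is 'r' (gadirs → gadirsani, kifzuwbirn → kifzuwbirnani) add -ani.
The other patterns: stems whose second-to-last letter is 'z' add zu- … -ovi around the stem; stems whose second-to-last letter is 'l' insert -un- after the first vowel; stems whose second-to-last letter is 'n' delete the last vowel and add -oth.
So mulbirp → mulbirpani.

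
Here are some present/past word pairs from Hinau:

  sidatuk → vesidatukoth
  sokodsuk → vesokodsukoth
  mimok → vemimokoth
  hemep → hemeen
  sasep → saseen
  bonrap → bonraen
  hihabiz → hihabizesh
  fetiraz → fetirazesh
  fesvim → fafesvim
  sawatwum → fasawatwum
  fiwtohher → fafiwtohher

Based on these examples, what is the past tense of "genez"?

genezesh

bonrap and fetiraz both have last vowel 'a' yet inflect differently (bonraen, fetirazesh), so the last vowel is not what conditions the rule; the final letter is.
"genez" ends in -z. The stems ending in -z (hihabiz → hihabizesh, fetiraz → fetirazesh) add -esh.
The other patterns: stems ending in -k add ve- … -oth around the stem; stems ending in -p drop the final letter and add -en; stems ending in -m or -r add the prefix fa-.
So genez → genezesh.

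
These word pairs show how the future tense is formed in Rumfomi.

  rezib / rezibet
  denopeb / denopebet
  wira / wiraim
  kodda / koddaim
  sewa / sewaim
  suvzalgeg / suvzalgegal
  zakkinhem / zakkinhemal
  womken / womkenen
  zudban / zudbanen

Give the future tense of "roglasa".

denopeb and suvzalgeg both have last vowel 'e' yet inflect differently (denopebet, suvzalgegal), so the last vowel is not what conditions the rule; the final letter is.
"roglasa" ends in -a. The stems ending in -a (wira → wiraim, kodda → koddaim, sewa → sewaim) add -im.
The other patterns: stems ending in -b add -et; stems ending in -g or -m add -al; stems ending in -n add -en.
So roglasa → roglasaim.

roglasaim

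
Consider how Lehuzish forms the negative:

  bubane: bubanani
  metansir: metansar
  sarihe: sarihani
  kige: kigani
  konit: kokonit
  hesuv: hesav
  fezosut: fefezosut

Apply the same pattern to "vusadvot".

metansir and konit both have last vowel 'i' yet inflect differently (metansar, kokonit), so the last vowel is not what conditions the rule; the final letter is.
"vusadvot" ends in -t. The stems ending in -t (konit → kokonit, fezosut → fefezosut) repeat the first consonant+vowel as a prefix.
The other patterns: stems ending in -r or -v change the last vowel to 'a'; stems ending in -e drop the final letter and add -ani.
So vusadvot → vuvusadvot.

vuvusadvot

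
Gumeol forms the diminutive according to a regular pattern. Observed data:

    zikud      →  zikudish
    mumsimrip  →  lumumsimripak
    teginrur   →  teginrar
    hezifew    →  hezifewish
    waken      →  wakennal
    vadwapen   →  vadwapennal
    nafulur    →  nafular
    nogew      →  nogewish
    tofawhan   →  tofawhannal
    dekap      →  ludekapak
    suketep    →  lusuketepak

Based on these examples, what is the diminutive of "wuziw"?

wuziwish

dekap and tofawhan both have last vowel 'a' yet inflect differently (ludekapak, tofawhannal), so the last vowel is not what conditions the rule; the final letter is.
"wuziw" ends in -w. The stems ending in -w (hezifew → hezifewish, nogew → nogewish) add -ish.
So wuziw → wuziwish.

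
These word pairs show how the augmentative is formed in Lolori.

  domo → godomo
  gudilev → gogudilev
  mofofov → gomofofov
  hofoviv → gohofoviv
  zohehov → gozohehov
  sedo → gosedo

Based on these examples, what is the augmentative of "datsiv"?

godatsiv

Every pair shown (domo → godomo, gudilev → gogudilev, mofofov → gomofofov, …) follows the same rule: add the prefix go-.
So datsiv → godatsiv.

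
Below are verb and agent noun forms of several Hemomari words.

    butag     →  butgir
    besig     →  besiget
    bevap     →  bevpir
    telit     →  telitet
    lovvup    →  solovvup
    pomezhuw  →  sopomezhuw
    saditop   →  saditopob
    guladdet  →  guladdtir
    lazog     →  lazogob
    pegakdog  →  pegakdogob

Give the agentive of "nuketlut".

"nuketlut" has last vowel 'u'. The stems whose last vowel is 'u' (pomezhuw → sopomezhuw, lovvup → solovvup) add the prefix so-.
The other patterns: stems whose last vowel is 'i' add -et; stems whose last vowel is 'o' add -ob; stems whose last vowel is 'a' or 'e' delete the last vowel and add -ir.
So nuketlut → sonuketlut.

sonuketlut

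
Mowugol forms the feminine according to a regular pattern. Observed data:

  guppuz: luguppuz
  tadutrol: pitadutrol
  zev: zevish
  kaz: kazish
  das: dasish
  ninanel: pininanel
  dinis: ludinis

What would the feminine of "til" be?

tilish

kaz and guppuz both end in -z yet inflect differently (kazish, luguppuz), so the final letter is not what conditions the rule; the number of vowels is.
"til" has 1 vowel. The stems with 1 vowel (zev → zevish, das → dasish, kaz → kazish) add -ish.
The other patterns: stems with 2 vowels add the prefix lu-; stems with 3 vowels add the prefix pi-.
So til → tilish.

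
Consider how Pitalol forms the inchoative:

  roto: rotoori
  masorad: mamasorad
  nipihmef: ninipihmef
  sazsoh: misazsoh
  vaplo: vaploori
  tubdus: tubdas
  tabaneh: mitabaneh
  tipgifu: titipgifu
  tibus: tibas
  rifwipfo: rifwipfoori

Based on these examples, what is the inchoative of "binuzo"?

binuzoori

"binuzo" ends in -o. The stems ending in -o (roto → rotoori, rifwipfo → rifwipfoori, vaplo → vaploori) add -ori.
So binuzo → binuzoori.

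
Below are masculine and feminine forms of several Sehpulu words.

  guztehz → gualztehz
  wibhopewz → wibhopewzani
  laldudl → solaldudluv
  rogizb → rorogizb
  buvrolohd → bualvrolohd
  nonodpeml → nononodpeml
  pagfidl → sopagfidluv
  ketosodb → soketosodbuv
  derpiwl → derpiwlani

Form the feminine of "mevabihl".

"mevabihl" has second-to-last letter 'h'. The stems whose second-to-last letter is 'h' (buvrolohd → bualvrolohd, guztehz → gualztehz) insert -al- after the first vowel.
So mevabihl → mealvabihl.

mealvabihl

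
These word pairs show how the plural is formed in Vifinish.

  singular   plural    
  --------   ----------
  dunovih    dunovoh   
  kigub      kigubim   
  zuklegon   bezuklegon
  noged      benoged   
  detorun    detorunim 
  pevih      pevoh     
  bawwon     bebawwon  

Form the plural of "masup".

masupim

detorun and bawwon both end in -n yet inflect differently (detorunim, bebawwon), so the final letter is not what conditions the rule; the last vowel is.
"masup" has last vowel 'u'. The stems whose last vowel is 'u' (kigub → kigubim, detorun → detorunim) add -im.
The other patterns: stems whose last vowel is 'i' change the last vowel to 'o'; stems whose last vowel is 'e' or 'o' add the prefix be-.
So masup → masupim.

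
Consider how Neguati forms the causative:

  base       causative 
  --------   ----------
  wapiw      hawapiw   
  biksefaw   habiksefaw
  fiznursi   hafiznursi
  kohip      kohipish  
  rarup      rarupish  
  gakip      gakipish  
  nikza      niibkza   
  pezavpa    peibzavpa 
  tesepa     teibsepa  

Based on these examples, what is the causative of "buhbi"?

habuhbi

wapiw and kohip both have last vowel 'i' yet inflect differently (hawapiw, kohipish), so the last vowel is not what conditions the rule; the final letter is.
"buhbi" ends in -i. The one such stem in the data (fiznursi → hafiznursi) adds the prefix ha-, so the same rule applies.
The other patterns: stems ending in -p add -ish; stems ending in -a insert -ib- after the first vowel.
So buhbi → habuhbi.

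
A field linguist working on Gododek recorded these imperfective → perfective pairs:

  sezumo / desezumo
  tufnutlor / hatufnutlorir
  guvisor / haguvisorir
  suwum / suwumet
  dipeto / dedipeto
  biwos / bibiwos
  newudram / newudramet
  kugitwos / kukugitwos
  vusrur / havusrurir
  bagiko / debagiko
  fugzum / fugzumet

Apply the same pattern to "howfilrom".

howfilromet

tufnutlor and sezumo both have last vowel 'o' yet inflect differently (hatufnutlorir, desezumo), so the last vowel is not what conditions the rule; the final letter is.
"howfilrom" ends in -m. The stems ending in -m (suwum → suwumet, fugzum → fugzumet, newudram → newudramet) add -et.
The other patterns: stems ending in -r add ha- … -ir around the stem; stems ending in -o add the prefix de-; stems ending in -s repeat the first consonant+vowel as a prefix.
So howfilrom → howfilromet.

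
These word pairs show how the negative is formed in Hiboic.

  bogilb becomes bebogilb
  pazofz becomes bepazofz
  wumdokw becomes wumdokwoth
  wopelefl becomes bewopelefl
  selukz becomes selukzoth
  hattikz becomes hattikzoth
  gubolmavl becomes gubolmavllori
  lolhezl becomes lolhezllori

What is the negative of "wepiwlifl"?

bewepiwlifl

"wepiwlifl" has second-to-last letter 'f'. The stems whose second-to-last letter is 'f' (pazofz → bepazofz, wopelefl → bewopelefl) add the prefix be-.
So wepiwlifl → bewepiwlifl.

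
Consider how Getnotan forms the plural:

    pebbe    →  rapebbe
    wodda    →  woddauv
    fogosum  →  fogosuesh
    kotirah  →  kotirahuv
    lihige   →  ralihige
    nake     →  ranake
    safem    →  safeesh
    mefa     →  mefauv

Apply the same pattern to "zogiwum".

zogiwuesh

safem and lihige both have last vowel 'e' yet inflect differently (safeesh, ralihige), so the last vowel is not what conditions the rule; the final letter is.
"zogiwum" ends in -m. The stems ending in -m (fogosum → fogosuesh, safem → safeesh) drop the final letter and add -esh.
The other patterns: stems ending in -e add the prefix ra-; stems ending in -a or -h add -uv.
So zogiwum → zogiwuesh.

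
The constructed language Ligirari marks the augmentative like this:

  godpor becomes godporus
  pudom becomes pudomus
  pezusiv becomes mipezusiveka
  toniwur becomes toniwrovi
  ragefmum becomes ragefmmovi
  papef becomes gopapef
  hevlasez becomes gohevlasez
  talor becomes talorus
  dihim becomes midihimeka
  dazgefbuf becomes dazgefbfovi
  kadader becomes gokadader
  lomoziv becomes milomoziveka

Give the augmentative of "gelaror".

toniwur and godpor both end in -r yet inflect differently (toniwrovi, godporus), so the final letter is not what conditions the rule; the last vowel is.
"gelaror" has last vowel 'o'. The stems whose last vowel is 'o' (godpor → godporus, talor → talorus, pudom → pudomus) add -us.
The other patterns: stems whose last vowel is 'u' delete the last vowel and add -ovi; stems whose last vowel is 'e' add the prefix go-; stems whose last vowel is 'i' add mi- … -eka around the stem.
So gelaror → gelarorus.

gelarorus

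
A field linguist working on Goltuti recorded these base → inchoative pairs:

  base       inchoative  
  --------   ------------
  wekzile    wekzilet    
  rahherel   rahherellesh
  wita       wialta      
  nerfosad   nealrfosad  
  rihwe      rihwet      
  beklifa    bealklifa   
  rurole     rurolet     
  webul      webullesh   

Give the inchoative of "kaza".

kaalza

wekzile and rahherel both have last vowel 'e' yet inflect differently (wekzilet, rahherellesh), so the last vowel is not what conditions the rule; the final letter is.
"kaza" ends in -a. The stems ending in -a (wita → wialta, beklifa → bealklifa) insert -al- after the first vowel.
The other patterns: stems ending in -e drop the final letter and add -et; stems ending in -l double the final consonant and add -esh.
So kaza → kaalza.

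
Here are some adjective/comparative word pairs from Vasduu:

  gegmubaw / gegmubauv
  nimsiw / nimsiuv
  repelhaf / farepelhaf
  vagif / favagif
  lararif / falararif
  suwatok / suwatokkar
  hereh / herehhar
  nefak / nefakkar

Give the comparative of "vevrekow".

vevrekouv

gegmubaw and repelhaf both have last vowel 'a' yet inflect differently (gegmubauv, farepelhaf), so the last vowel is not what conditions the rule; the final letter is.
"vevrekow" ends in -w. The stems ending in -w (gegmubaw → gegmubauv, nimsiw → nimsiuv) drop the final letter and add -uv.
The other patterns: stems ending in -f add the prefix fa-; stems ending in -h or -k double the final consonant and add -ar.
So vevrekow → vevrekouv.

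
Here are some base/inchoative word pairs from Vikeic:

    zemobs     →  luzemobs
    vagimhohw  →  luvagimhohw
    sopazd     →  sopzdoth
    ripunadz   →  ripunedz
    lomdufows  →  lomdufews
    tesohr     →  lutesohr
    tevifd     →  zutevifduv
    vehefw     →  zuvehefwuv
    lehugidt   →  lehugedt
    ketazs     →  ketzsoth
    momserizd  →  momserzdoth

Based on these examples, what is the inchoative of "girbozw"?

vagimhohw and vehefw both end in -w yet inflect differently (luvagimhohw, zuvehefwuv), so the final letter is not what conditions the rule; the second-to-last letter is.
"girbozw" has second-to-last letter 'z'. The stems whose second-to-last letter is 'z' (sopazd → sopzdoth, momserizd → momserzdoth, ketazs → ketzsoth) delete the last vowel and add -oth.
The other patterns: stems whose second-to-last letter is 'b' or 'h' add the prefix lu-; stems whose second-to-last letter is 'f' add zu- … -uv around the stem; stems whose second-to-last letter is 'd' or 'w' change the last vowel to 'e'.
So girbozw → girbzwoth.

girbzwoth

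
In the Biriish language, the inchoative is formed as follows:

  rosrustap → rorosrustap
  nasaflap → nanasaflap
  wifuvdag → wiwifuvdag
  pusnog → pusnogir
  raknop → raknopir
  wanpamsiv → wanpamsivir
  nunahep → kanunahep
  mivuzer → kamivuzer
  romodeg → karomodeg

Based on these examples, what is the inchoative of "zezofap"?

zezezofap

wifuvdag and romodeg both end in -g yet inflect differently (wiwifuvdag, karomodeg), so the final letter is not what conditions the rule; the last vowel is.
"zezofap" has last vowel 'a'. The stems whose last vowel is 'a' (rosrustap → rorosrustap, nasaflap → nanasaflap, wifuvdag → wiwifuvdag) repeat the first consonant+vowel as a prefix.
The other patterns: stems whose last vowel is 'e' add the prefix ka-; stems whose last vowel is 'i' or 'o' add -ir.
So zezofap → zezezofap.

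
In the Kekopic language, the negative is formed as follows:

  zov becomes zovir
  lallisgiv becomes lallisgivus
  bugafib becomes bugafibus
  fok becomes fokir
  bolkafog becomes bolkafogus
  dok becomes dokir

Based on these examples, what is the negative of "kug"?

kugir

lallisgiv and zov both end in -v yet inflect differently (lallisgivus, zovir), so the final letter is not what conditions the rule; the number of vowels is.
"kug" has 1 vowel. The stems with 1 vowel (zov → zovir, dok → dokir, fok → fokir) add -ir.
The other pattern: stems with 3 vowels add -us.
So kug → kugir.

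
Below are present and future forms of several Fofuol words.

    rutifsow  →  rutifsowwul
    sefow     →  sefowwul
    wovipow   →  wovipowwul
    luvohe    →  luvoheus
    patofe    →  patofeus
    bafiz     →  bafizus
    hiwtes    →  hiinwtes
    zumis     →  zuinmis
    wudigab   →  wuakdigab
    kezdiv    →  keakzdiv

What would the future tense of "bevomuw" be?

luvohe and hiwtes both have last vowel 'e' yet inflect differently (luvoheus, hiinwtes), so the last vowel is not what conditions the rule; the final letter is.
"bevomuw" ends in -w. The stems ending in -w (rutifsow → rutifsowwul, sefow → sefowwul, wovipow → wovipowwul) double the final consonant and add -ul.
So bevomuw → bevomuwwul.

bevomuwwul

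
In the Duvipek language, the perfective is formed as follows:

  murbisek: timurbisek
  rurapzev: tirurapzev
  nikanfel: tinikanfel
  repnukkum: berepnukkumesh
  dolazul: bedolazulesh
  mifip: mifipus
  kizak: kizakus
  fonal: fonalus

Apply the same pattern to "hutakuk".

"hutakuk" has last vowel 'u'. The stems whose last vowel is 'u' (repnukkum → berepnukkumesh, dolazul → bedolazulesh) add be- … -esh around the stem.
The other patterns: stems whose last vowel is 'e' add the prefix ti-; stems whose last vowel is 'a' or 'i' add -us.
So hutakuk → behutakukesh.

behutakukesh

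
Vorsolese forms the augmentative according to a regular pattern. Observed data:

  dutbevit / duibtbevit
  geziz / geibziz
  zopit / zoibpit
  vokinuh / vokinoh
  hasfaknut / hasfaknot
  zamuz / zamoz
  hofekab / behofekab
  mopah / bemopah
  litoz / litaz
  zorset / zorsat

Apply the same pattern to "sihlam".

besihlam

dutbevit and hasfaknut both end in -t yet inflect differently (duibtbevit, hasfaknot), so the final letter is not what conditions the rule; the last vowel is.
"sihlam" has last vowel 'a'. The stems whose last vowel is 'a' (hofekab → behofekab, mopah → bemopah) add the prefix be-.
The other patterns: stems whose last vowel is 'i' insert -ib- after the first vowel; stems whose last vowel is 'u' change the last vowel to 'o'; stems whose last vowel is 'e' or 'o' change the last vowel to 'a'.
So sihlam → besihlam.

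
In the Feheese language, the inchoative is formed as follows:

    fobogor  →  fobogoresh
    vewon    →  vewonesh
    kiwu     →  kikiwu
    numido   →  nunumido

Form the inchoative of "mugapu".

mumugapu

"mugapu" ends in a vowel. The stems ending in a vowel (numido → nunumido, kiwu → kikiwu) repeat the first consonant+vowel as a prefix.
The other pattern: stems ending in a consonant add -esh.
So mugapu → mumugapu.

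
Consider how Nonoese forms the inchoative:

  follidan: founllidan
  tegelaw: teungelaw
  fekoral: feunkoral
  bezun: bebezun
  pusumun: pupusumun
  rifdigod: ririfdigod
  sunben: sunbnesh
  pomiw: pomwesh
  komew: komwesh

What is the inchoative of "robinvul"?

rorobinvul

follidan and bezun both end in -n yet inflect differently (founllidan, bebezun), so the final letter is not what conditions the rule; the last vowel is.
"robinvul" has last vowel 'u'. The stems whose last vowel is 'u' (bezun → bebezun, pusumun → pupusumun) repeat the first consonant+vowel as a prefix.
The other patterns: stems whose last vowel is 'a' insert -un- after the first vowel; stems whose last vowel is 'e' or 'i' delete the last vowel and add -esh.
So robinvul → rorobinvul.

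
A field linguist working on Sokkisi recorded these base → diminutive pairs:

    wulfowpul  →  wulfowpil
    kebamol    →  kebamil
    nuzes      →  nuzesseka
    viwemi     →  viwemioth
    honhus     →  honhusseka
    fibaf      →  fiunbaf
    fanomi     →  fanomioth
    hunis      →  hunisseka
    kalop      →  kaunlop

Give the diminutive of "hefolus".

kebamol and kalop both have last vowel 'o' yet inflect differently (kebamil, kaunlop), so the last vowel is not what conditions the rule; the final letter is.
"hefolus" ends in -s. The stems ending in -s (nuzes → nuzesseka, honhus → honhusseka, hunis → hunisseka) double the final consonant and add -eka.
The other patterns: stems ending in -l change the last vowel to 'i'; stems ending in -f or -p insert -un- after the first vowel; stems ending in -i add -oth.
So hefolus → hefolusseka.

hefolusseka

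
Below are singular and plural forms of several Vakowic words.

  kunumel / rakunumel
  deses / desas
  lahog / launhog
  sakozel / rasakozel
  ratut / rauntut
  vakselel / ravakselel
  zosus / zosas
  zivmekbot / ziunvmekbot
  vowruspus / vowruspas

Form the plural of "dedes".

sakozel and deses both have last vowel 'e' yet inflect differently (rasakozel, desas), so the last vowel is not what conditions the rule; the final letter is.
"dedes" ends in -s. The stems ending in -s (deses → desas, vowruspus → vowruspas, zosus → zosas) change the last vowel to 'a'.
The other patterns: stems ending in -l add the prefix ra-; stems ending in -g or -t insert -un- after the first vowel.
So dedes → dedas.

dedas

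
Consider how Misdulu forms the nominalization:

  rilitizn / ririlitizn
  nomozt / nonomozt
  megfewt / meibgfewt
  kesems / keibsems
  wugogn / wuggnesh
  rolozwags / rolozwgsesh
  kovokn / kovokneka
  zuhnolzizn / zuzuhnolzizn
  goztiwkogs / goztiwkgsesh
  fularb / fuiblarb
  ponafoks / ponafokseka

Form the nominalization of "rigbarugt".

rigbargtesh

kovokn and wugogn both end in -n yet inflect differently (kovokneka, wuggnesh), so the final letter is not what conditions the rule; the second-to-last letter is.
"rigbarugt" has second-to-last letter 'g'. The stems whose second-to-last letter is 'g' (wugogn → wuggnesh, goztiwkogs → goztiwkgsesh, rolozwags → rolozwgsesh) delete the last vowel and add -esh.
So rigbarugt → rigbargtesh.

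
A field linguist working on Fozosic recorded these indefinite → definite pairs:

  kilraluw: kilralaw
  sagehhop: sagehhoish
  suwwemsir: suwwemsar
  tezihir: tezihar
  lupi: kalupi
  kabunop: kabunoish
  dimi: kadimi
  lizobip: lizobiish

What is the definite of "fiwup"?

"fiwup" ends in -p. The stems ending in -p (kabunop → kabunoish, sagehhop → sagehhoish, lizobip → lizobiish) drop the final letter and add -ish.
So fiwup → fiwuish.

fiwuish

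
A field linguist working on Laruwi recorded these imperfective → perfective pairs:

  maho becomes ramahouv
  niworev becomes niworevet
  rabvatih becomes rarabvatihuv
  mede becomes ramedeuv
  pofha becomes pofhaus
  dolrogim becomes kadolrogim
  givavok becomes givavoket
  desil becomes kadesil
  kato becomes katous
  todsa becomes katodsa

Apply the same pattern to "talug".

pofha and todsa both end in -a yet inflect differently (pofhaus, katodsa), so the final letter is not what conditions the rule; the first letter is.
"talug" begins with t-. The one such stem in the data (todsa → katodsa) adds the prefix ka-, so the same rule applies.
So talug → katalug.

katalug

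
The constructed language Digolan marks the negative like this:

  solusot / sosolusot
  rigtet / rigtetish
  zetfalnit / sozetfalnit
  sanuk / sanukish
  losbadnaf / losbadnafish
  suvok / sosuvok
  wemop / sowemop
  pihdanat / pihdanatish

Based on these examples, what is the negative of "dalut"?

dalutish

"dalut" has last vowel 'u'. The one such stem in the data (sanuk → sanukish) adds -ish, so the same rule applies.
The other pattern: stems whose last vowel is 'i' or 'o' add the prefix so-.
So dalut → dalutish.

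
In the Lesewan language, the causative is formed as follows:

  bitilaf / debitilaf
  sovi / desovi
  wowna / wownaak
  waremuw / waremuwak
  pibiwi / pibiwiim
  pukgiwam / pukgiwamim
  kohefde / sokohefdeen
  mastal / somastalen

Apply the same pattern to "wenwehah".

"wenwehah" begins with w-. The stems beginning with w- (wowna → wownaak, waremuw → waremuwak) add -ak.
The other patterns: stems beginning with b- or s- add the prefix de-; stems beginning with p- add -im; stems beginning with k- or m- add so- … -en around the stem.
So wenwehah → wenwehahak.

wenwehahak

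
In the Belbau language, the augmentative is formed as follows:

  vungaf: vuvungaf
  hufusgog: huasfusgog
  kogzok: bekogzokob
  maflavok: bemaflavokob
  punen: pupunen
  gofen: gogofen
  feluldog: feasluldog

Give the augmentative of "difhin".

"difhin" ends in -n. The stems ending in -n (punen → pupunen, gofen → gogofen) repeat the first consonant+vowel as a prefix.
The other patterns: stems ending in -k add be- … -ob around the stem; stems ending in -g insert -as- after the first vowel.
So difhin → didifhin.

didifhin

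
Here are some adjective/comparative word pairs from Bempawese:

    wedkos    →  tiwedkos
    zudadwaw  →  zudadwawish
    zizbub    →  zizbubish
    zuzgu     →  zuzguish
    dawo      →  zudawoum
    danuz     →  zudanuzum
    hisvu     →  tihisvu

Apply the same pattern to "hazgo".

tihazgo

"hazgo" begins with h-. The one such stem in the data (hisvu → tihisvu) adds the prefix ti-, so the same rule applies.
The other patterns: stems beginning with z- add -ish; stems beginning with d- add zu- … -um around the stem.
So hazgo → tihazgo.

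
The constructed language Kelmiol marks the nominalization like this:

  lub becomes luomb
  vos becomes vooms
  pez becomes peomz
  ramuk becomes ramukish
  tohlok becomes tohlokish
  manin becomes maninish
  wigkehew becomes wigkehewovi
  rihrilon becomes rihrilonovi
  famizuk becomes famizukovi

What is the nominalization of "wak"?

waomk

manin and rihrilon both end in -n yet inflect differently (maninish, rihrilonovi), so the final letter is not what conditions the rule; the number of vowels is.
"wak" has 1 vowel. The stems with 1 vowel (lub → luomb, vos → vooms, pez → peomz) insert -om- after the first vowel.
So wak → waomk.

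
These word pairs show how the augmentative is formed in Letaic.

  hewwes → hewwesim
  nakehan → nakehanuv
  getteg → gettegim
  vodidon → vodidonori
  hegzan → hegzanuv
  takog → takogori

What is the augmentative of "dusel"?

vodidon and hegzan both end in -n yet inflect differently (vodidonori, hegzanuv), so the final letter is not what conditions the rule; the last vowel is.
"dusel" has last vowel 'e'. The stems whose last vowel is 'e' (hewwes → hewwesim, getteg → gettegim) add -im.
The other patterns: stems whose last vowel is 'o' add -ori; stems whose last vowel is 'a' add -uv.
So dusel → duselim.

duselim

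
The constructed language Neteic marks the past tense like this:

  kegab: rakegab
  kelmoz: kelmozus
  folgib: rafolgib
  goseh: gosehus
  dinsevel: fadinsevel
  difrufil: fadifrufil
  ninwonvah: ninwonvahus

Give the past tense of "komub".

rakomub

folgib and difrufil both have last vowel 'i' yet inflect differently (rafolgib, fadifrufil), so the last vowel is not what conditions the rule; the final letter is.
"komub" ends in -b. The stems ending in -b (folgib → rafolgib, kegab → rakegab) add the prefix ra-.
So komub → rakomub.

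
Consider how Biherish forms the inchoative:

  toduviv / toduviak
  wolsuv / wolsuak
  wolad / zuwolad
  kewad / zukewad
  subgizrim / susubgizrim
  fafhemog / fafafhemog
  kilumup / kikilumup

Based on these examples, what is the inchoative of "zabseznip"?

zazabseznip

"zabseznip" ends in -p. The one such stem in the data (kilumup → kikilumup) repeats the first consonant+vowel as a prefix (as do subgizrim, fafhemog), so the same rule applies.
The other patterns: stems ending in -v drop the final letter and add -ak; stems ending in -d add the prefix zu-.
So zabseznip → zazabseznip.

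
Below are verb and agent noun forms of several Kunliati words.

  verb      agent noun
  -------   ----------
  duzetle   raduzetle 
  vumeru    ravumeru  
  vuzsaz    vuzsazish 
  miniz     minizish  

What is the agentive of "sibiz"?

sibizish

vumeru and vuzsaz both begin with v- yet inflect differently (ravumeru, vuzsazish), so the first letter is not what conditions the rule; whether the stem ends in a vowel or a consonant is.
"sibiz" ends in a consonant. The stems ending in a consonant (vuzsaz → vuzsazish, miniz → minizish) add -ish.
The other pattern: stems ending in a vowel add the prefix ra-.
So sibiz → sibizish.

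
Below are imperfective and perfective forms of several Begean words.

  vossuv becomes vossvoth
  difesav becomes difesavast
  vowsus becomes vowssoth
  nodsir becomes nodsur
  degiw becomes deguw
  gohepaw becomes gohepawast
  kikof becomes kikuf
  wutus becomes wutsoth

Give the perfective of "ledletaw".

ledletawast

vossuv and difesav both end in -v yet inflect differently (vossvoth, difesavast), so the final letter is not what conditions the rule; the last vowel is.
"ledletaw" has last vowel 'a'. The stems whose last vowel is 'a' (gohepaw → gohepawast, difesav → difesavast) add -ast.
The other patterns: stems whose last vowel is 'u' delete the last vowel and add -oth; stems whose last vowel is 'i' or 'o' change the last vowel to 'u'.
So ledletaw → ledletawast.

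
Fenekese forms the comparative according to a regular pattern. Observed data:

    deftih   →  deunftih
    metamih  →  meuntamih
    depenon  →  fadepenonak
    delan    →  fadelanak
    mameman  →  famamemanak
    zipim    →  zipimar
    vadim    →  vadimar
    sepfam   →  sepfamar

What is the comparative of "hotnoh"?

hountnoh

deftih and zipim both have last vowel 'i' yet inflect differently (deunftih, zipimar), so the last vowel is not what conditions the rule; the final letter is.
"hotnoh" ends in -h. The stems ending in -h (deftih → deunftih, metamih → meuntamih) insert -un- after the first vowel.
The other patterns: stems ending in -n add fa- … -ak around the stem; stems ending in -m add -ar.
So hotnoh → hountnoh.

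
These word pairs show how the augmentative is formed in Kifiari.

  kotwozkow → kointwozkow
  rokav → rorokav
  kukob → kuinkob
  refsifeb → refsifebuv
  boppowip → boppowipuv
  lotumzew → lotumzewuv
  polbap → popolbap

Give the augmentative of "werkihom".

weinrkihom

kukob and refsifeb both end in -b yet inflect differently (kuinkob, refsifebuv), so the final letter is not what conditions the rule; the last vowel is.
"werkihom" has last vowel 'o'. The stems whose last vowel is 'o' (kotwozkow → kointwozkow, kukob → kuinkob) insert -in- after the first vowel.
The other patterns: stems whose last vowel is 'a' repeat the first consonant+vowel as a prefix; stems whose last vowel is 'e' or 'i' add -uv.
So werkihom → weinrkihom.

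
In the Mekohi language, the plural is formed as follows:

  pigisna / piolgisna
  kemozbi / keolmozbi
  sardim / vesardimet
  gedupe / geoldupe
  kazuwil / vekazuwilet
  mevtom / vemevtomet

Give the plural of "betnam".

kemozbi and sardim both have last vowel 'i' yet inflect differently (keolmozbi, vesardimet), so the last vowel is not what conditions the rule; whether the stem ends in a vowel or a consonant is.
"betnam" ends in a consonant. The stems ending in a consonant (sardim → vesardimet, mevtom → vemevtomet, kazuwil → vekazuwilet) add ve- … -et around the stem.
The other pattern: stems ending in a vowel insert -ol- after the first vowel.
So betnam → vebetnamet.

vebetnamet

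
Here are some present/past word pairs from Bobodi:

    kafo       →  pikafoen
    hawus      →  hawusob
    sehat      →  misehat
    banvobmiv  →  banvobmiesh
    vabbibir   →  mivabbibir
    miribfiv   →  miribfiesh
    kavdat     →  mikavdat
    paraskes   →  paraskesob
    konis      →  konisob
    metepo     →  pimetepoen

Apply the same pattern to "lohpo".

pilohpoen

konis and banvobmiv both have last vowel 'i' yet inflect differently (konisob, banvobmiesh), so the last vowel is not what conditions the rule; the final letter is.
"lohpo" ends in -o. The stems ending in -o (metepo → pimetepoen, kafo → pikafoen) add pi- … -en around the stem.
The other patterns: stems ending in -s add -ob; stems ending in -v drop the final letter and add -esh; stems ending in -r or -t add the prefix mi-.
So lohpo → pilohpoen.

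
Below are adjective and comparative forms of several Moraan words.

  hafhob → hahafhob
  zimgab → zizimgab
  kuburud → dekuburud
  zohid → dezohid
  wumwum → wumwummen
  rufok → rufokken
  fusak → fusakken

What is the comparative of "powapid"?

kuburud and wumwum both have last vowel 'u' yet inflect differently (dekuburud, wumwummen), so the last vowel is not what conditions the rule; the final letter is.
"powapid" ends in -d. The stems ending in -d (kuburud → dekuburud, zohid → dezohid) add the prefix de-.
The other patterns: stems ending in -b repeat the first consonant+vowel as a prefix; stems ending in -k or -m double the final consonant and add -en.
So powapid → depowapid.

depowapid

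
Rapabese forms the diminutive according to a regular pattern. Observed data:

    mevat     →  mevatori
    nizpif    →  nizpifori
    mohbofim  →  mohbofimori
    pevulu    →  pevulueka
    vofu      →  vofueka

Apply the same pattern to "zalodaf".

mohbofim and pevulu both have 3 vowels yet inflect differently (mohbofimori, pevulueka), so the number of vowels is not what conditions the rule; whether the stem ends in a vowel or a consonant is.
"zalodaf" ends in a consonant. The stems ending in a consonant (mevat → mevatori, nizpif → nizpifori, mohbofim → mohbofimori) add -ori.
The other pattern: stems ending in a vowel add -eka.
So zalodaf → zalodafori.

zalodafori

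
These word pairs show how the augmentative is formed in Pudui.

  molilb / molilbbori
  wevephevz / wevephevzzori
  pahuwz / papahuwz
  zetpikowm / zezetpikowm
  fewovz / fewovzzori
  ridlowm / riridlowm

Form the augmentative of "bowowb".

pahuwz and wevephevz both end in -z yet inflect differently (papahuwz, wevephevzzori), so the final letter is not what conditions the rule; the second-to-last letter is.
"bowowb" has second-to-last letter 'w'. The stems whose second-to-last letter is 'w' (ridlowm → riridlowm, zetpikowm → zezetpikowm, pahuwz → papahuwz) repeat the first consonant+vowel as a prefix.
So bowowb → bobowowb.

bobowowb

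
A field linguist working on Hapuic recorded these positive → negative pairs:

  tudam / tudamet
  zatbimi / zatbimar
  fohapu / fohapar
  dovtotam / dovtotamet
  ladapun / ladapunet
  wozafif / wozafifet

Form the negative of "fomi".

ladapun and fohapu both have last vowel 'u' yet inflect differently (ladapunet, fohapar), so the last vowel is not what conditions the rule; whether the stem ends in a vowel or a consonant is.
"fomi" ends in a vowel. The stems ending in a vowel (fohapu → fohapar, zatbimi → zatbimar) drop the final letter and add -ar.
The other pattern: stems ending in a consonant add -et.
So fomi → fomar.

fomar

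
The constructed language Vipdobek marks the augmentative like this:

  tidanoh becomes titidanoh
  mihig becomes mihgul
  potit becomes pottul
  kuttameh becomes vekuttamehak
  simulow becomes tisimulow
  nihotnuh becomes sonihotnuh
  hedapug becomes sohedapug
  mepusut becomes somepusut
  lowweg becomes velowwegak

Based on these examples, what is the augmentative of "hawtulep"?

mihig and lowweg both end in -g yet inflect differently (mihgul, velowwegak), so the final letter is not what conditions the rule; the last vowel is.
"hawtulep" has last vowel 'e'. The stems whose last vowel is 'e' (kuttameh → vekuttamehak, lowweg → velowwegak) add ve- … -ak around the stem.
The other patterns: stems whose last vowel is 'i' delete the last vowel and add -ul; stems whose last vowel is 'u' add the prefix so-; stems whose last vowel is 'o' add the prefix ti-.
So hawtulep → vehawtulepak.

vehawtulepak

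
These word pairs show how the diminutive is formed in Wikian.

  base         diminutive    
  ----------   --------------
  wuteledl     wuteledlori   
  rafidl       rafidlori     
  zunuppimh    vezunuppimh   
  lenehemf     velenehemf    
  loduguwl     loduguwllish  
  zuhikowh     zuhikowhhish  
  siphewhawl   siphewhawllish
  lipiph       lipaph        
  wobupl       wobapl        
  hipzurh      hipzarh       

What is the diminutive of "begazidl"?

"begazidl" has second-to-last letter 'd'. The stems whose second-to-last letter is 'd' (wuteledl → wuteledlori, rafidl → rafidlori) add -ori.
The other patterns: stems whose second-to-last letter is 'm' add the prefix ve-; stems whose second-to-last letter is 'w' double the final consonant and add -ish; stems whose second-to-last letter is 'p' or 'r' change the last vowel to 'a'.
So begazidl → begazidlori.

begazidlori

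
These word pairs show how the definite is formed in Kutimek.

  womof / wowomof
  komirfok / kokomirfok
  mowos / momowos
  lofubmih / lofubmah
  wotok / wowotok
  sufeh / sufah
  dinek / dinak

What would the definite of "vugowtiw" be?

vugowtaw

komirfok and dinek both end in -k yet inflect differently (kokomirfok, dinak), so the final letter is not what conditions the rule; the last vowel is.
"vugowtiw" has last vowel 'i'. The one such stem in the data (lofubmih → lofubmah) changes the last vowel to 'a' (as do sufeh, dinek), so the same rule applies.
The other pattern: stems whose last vowel is 'o' repeat the first consonant+vowel as a prefix.
So vugowtiw → vugowtaw.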